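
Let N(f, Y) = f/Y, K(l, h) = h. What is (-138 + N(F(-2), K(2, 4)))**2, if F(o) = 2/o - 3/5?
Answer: 478864/25 ≈ 19155.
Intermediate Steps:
F(o) = -3/5 + 2/o (F(o) = 2/o - 3*1/5 = 2/o - 3/5 = -3/5 + 2/o)
(-138 + N(F(-2), K(2, 4)))**2 = (-138 + (-3/5 + 2/(-2))/4)**2 = (-138 + (-3/5 + 2*(-1/2))*(1/4))**2 = (-138 + (-3/5 - 1)*(1/4))**2 = (-138 - 8/5*1/4)**2 = (-138 - 2/5)**2 = (-692/5)**2 = 478864/25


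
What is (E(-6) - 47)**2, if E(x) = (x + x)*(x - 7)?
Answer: 11881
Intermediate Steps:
E(x) = 2*x*(-7 + x) (E(x) = (2*x)*(-7 + x) = 2*x*(-7 + x))
(E(-6) - 47)**2 = (2*(-6)*(-7 - 6) - 47)**2 = (2*(-6)*(-13) - 47)**2 = (156 - 47)**2 = 109**2 = 11881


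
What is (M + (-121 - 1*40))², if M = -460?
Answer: 385641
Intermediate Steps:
(M + (-121 - 1*40))² = (-460 + (-121 - 1*40))² = (-460 + (-121 - 40))² = (-460 - 161)² = (-621)² = 385641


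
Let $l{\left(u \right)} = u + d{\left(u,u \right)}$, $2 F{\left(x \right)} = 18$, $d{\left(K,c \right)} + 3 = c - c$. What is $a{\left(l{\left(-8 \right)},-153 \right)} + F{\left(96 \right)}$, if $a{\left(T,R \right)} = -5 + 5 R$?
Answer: $-761$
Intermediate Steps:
$d{\left(K,c \right)} = -3$ ($d{\left(K,c \right)} = -3 + \left(c - c\right) = -3 + 0 = -3$)
$F{\left(x \right)} = 9$ ($F{\left(x \right)} = \frac{1}{2} \cdot 18 = 9$)
$l{\left(u \right)} = -3 + u$ ($l{\left(u \right)} = u - 3 = -3 + u$)
$a{\left(l{\left(-8 \right)},-153 \right)} + F{\left(96 \right)} = \left(-5 + 5 \left(-153\right)\right) + 9 = \left(-5 - 765\right) + 9 = -770 + 9 = -761$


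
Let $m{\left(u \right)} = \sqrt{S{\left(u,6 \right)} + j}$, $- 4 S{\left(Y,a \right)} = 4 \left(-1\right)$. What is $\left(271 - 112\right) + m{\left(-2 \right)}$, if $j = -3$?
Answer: $159 + i \sqrt{2} \approx 159.0 + 1.4142 i$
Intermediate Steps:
$S{\left(Y,a \right)} = 1$ ($S{\left(Y,a \right)} = - \frac{4 \left(-1\right)}{4} = \left(- \frac{1}{4}\right) \left(-4\right) = 1$)
$m{\left(u \right)} = i \sqrt{2}$ ($m{\left(u \right)} = \sqrt{1 - 3} = \sqrt{-2} = i \sqrt{2}$)
$\left(271 - 112\right) + m{\left(-2 \right)} = \left(271 - 112\right) + i \sqrt{2} = 159 + i \sqrt{2}$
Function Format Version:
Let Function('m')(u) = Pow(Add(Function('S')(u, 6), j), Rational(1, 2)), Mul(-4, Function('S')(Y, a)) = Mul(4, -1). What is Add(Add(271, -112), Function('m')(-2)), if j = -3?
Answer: Add(159, Mul(I, Pow(2, Rational(1, 2)))) ≈ Add(159.00, Mul(1.4142, I))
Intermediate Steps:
Function('S')(Y, a) = 1 (Function('S')(Y, a) = Mul(Rational(-1, 4), Mul(4, -1)) = Mul(Rational(-1, 4), -4) = 1)
Function('m')(u) = Mul(I, Pow(2, Rational(1, 2))) (Function('m')(u) = Pow(Add(1, -3), Rational(1, 2)) = Pow(-2, Rational(1, 2)) = Mul(I, Pow(2, Rational(1, 2))))
Add(Add(271, -112), Function('m')(-2)) = Add(Add(271, -112), Mul(I, Pow(2, Rational(1, 2)))) = Add(159, Mul(I, Pow(2, Rational(1, 2))))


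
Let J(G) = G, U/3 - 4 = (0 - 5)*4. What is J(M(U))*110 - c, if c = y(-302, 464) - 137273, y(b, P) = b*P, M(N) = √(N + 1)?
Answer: 277401 + 110*I*√47 ≈ 2.774e+5 + 754.12*I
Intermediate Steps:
U = -48 (U = 12 + 3*((0 - 5)*4) = 12 + 3*(-5*4) = 12 + 3*(-20) = 12 - 60 = -48)
M(N) = √(1 + N)
y(b, P) = P*b
c = -277401 (c = 464*(-302) - 137273 = -140128 - 137273 = -277401)
J(M(U))*110 - c = √(1 - 48)*110 - 1*(-277401) = √(-47)*110 + 277401 = (I*√47)*110 + 277401 = 110*I*√47 + 277401 = 277401 + 110*I*√47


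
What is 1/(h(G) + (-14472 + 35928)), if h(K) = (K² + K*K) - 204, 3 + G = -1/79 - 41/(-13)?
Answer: 1054729/22415142758 ≈ 4.7054e-5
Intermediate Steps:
G = 145/1027 (G = -3 + (-1/79 - 41/(-13)) = -3 + (-1*1/79 - 41*(-1/13)) = -3 + (-1/79 + 41/13) = -3 + 3226/1027 = 145/1027 ≈ 0.14119)
h(K) = -204 + 2*K² (h(K) = (K² + K²) - 204 = 2*K² - 204 = -204 + 2*K²)
1/(h(G) + (-14472 + 35928)) = 1/((-204 + 2*(145/1027)²) + (-14472 + 35928)) = 1/((-204 + 2*(21025/1054729)) + 21456) = 1/((-204 + 42050/1054729) + 21456) = 1/(-215122666/1054729 + 21456) = 1/(22415142758/1054729) = 1054729/22415142758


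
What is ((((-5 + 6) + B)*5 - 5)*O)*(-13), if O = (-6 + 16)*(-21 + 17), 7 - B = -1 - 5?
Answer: 33800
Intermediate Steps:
B = 13 (B = 7 - (-1 - 5) = 7 - 1*(-6) = 7 + 6 = 13)
O = -40 (O = 10*(-4) = -40)
((((-5 + 6) + B)*5 - 5)*O)*(-13) = ((((-5 + 6) + 13)*5 - 5)*(-40))*(-13) = (((1 + 13)*5 - 5)*(-40))*(-13) = ((14*5 - 5)*(-40))*(-13) = ((70 - 5)*(-40))*(-13) = (65*(-40))*(-13) = -2600*(-13) = 33800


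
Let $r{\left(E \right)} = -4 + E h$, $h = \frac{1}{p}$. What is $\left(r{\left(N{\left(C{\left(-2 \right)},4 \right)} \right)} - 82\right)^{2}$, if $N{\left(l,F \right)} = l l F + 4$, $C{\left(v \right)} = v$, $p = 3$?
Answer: $\frac{56644}{9} \approx 6293.8$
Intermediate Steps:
$h = \frac{1}{3} \approx 0.33333$
$N{\left(l,F \right)} = 4 + F l^{2}$ ($N{\left(l,F \right)} = l^{2} F + 4 = F l^{2} + 4 = 4 + F l^{2}$)
$r{\left(E \right)} = -4 + \frac{E}{3}$ ($r{\left(E \right)} = -4 + E \frac{1}{3} = -4 + \frac{E}{3}$)
$\left(r{\left(N{\left(C{\left(-2 \right)},4 \right)} \right)} - 82\right)^{2} = \left(\left(-4 + \frac{4 + 4 \left(-2\right)^{2}}{3}\right) - 82\right)^{2} = \left(\left(-4 + \frac{4 + 4 \cdot 4}{3}\right) - 82\right)^{2} = \left(\left(-4 + \frac{4 + 16}{3}\right) - 82\right)^{2} = \left(\left(-4 + \frac{1}{3} \cdot 20\right) - 82\right)^{2} = \left(\left(-4 + \frac{20}{3}\right) - 82\right)^{2} = \left(\frac{8}{3} - 82\right)^{2} = \left(- \frac{238}{3}\right)^{2} = \frac{56644}{9}$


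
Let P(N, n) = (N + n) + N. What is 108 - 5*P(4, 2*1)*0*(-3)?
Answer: 108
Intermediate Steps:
P(N, n) = n + 2*N
108 - 5*P(4, 2*1)*0*(-3) = 108 - 5*(2*1 + 2*4)*0*(-3) = 108 - 5*(2 + 8)*0*(-3) = 108 - 5*10*0*(-3) = 108 - 0*(-3) = 108 - 5*0 = 108 + 0 = 108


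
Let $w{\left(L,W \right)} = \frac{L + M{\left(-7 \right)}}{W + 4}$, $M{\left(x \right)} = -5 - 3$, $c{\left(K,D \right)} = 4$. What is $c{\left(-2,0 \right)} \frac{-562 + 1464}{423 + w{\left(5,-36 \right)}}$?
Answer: $\frac{115456}{13539} \approx 8.5277$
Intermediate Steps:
$M{\left(x \right)} = -8$
$w{\left(L,W \right)} = \frac{-8 + L}{4 + W}$ ($w{\left(L,W \right)} = \frac{L - 8}{W + 4} = \frac{-8 + L}{4 + W}$)
$c{\left(-2,0 \right)} \frac{-562 + 1464}{423 + w{\left(5,-36 \right)}} = 4 \frac{-562 + 1464}{423 + \frac{-8 + 5}{4 - 36}} = 4 \frac{902}{423 + \frac{1}{-32} \left(-3\right)} = 4 \frac{902}{423 - - \frac{3}{32}} = 4 \frac{902}{423 + \frac{3}{32}} = 4 \frac{902}{\frac{13539}{32}} = 4 \cdot 902 \cdot \frac{32}{13539} = 4 \cdot \frac{28864}{13539} = \frac{115456}{13539}$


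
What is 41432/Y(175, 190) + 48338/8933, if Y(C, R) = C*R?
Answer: 988675278/148511125 ≈ 6.6572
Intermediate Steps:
41432/Y(175, 190) + 48338/8933 = 41432/((175*190)) + 48338/8933 = 41432/33250 + 48338*(1/8933) = 41432*(1/33250) + 48338/8933 = 20716/16625 + 48338/8933 = 988675278/148511125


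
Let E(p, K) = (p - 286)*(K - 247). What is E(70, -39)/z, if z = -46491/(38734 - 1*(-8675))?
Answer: -976246128/15497 ≈ -62996.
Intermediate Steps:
E(p, K) = (-286 + p)*(-247 + K)
z = -15497/15803 (z = -46491/(38734 + 8675) = -46491/47409 = -46491*1/47409 = -15497/15803 ≈ -0.98064)
E(70, -39)/z = (70642 - 286*(-39) - 247*70 - 39*70)/(-15497/15803) = (70642 + 11154 - 17290 - 2730)*(-15803/15497) = 61776*(-15803/15497) = -976246128/15497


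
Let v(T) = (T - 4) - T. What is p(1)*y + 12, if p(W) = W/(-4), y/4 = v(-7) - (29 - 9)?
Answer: 36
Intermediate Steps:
v(T) = -4 (v(T) = (-4 + T) - T = -4)
y = -96 (y = 4*(-4 - (29 - 9)) = 4*(-4 - 1*20) = 4*(-4 - 20) = 4*(-24) = -96)
p(W) = -W/4 (p(W) = W*(-1/4) = -W/4)
p(1)*y + 12 = -1/4*1*(-96) + 12 = -1/4*(-96) + 12 = 24 + 12 = 36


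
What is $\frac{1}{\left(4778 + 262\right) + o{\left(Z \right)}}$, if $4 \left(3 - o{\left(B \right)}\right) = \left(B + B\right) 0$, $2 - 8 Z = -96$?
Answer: $\frac{1}{5043} \approx 0.00019829$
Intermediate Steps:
$Z = \frac{49}{4}$ ($Z = \frac{1}{4} - -12 = \frac{1}{4} + 12 = \frac{49}{4} \approx 12.25$)
$o{\left(B \right)} = 3$ ($o{\left(B \right)} = 3 - \frac{\left(B + B\right) 0}{4} = 3 - \frac{2 B 0}{4} = 3 - 0 = 3 + 0 = 3$)
$\frac{1}{\left(4778 + 262\right) + o{\left(Z \right)}} = \frac{1}{\left(4778 + 262\right) + 3} = \frac{1}{5040 + 3} = \frac{1}{5043}$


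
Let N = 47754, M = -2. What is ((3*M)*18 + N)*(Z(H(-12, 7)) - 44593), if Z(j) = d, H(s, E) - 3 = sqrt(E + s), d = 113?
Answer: -2119294080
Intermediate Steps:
H(s, E) = 3 + sqrt(E + s)
Z(j) = 113
((3*M)*18 + N)*(Z(H(-12, 7)) - 44593) = ((3*(-2))*18 + 47754)*(113 - 44593) = (-6*18 + 47754)*(-44480) = (-108 + 47754)*(-44480) = 47646*(-44480) = -2119294080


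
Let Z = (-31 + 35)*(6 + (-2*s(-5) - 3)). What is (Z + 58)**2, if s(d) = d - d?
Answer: 4900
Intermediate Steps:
s(d) = 0
Z = 12 (Z = (-31 + 35)*(6 + (-2*0 - 3)) = 4*(6 + (0 - 3)) = 4*(6 - 3) = 4*3 = 12)
(Z + 58)**2 = (12 + 58)**2 = 70**2 = 4900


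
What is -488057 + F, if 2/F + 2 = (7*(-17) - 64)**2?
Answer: -16343564757/33487 ≈ -4.8806e+5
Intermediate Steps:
F = 2/33487 (F = 2/(-2 + (7*(-17) - 64)**2) = 2/(-2 + (-119 - 64)**2) = 2/(-2 + (-183)**2) = 2/(-2 + 33489) = 2/33487 ≈ 5.9725e-5)
-488057 + F = -488057 + 2/33487 = -16343564757/33487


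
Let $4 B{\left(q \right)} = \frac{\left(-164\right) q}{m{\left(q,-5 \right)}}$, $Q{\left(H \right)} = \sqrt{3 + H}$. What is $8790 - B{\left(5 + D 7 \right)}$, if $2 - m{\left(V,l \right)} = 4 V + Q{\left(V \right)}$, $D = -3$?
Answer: $\frac{38360214}{4369} - \frac{656 i \sqrt{13}}{4369} \approx 8780.1 - 0.54137 i$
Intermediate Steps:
$m{\left(V,l \right)} = 2 - \sqrt{3 + V} - 4 V$ ($m{\left(V,l \right)} = 2 - \left(4 V + \sqrt{3 + V}\right) = 2 - \left(\sqrt{3 + V} + 4 V\right) = 2 - \sqrt{3 + V} - 4 V$)
$B{\left(q \right)} = - \frac{41 q}{2 - \sqrt{3 + q} - 4 q}$ ($B{\left(q \right)} = \frac{- 164 q \frac{1}{2 - \sqrt{3 + q} - 4 q}}{4} = \frac{\left(-164\right) q \frac{1}{2 - \sqrt{3 + q} - 4 q}}{4} = - \frac{41 q}{2 - \sqrt{3 + q} - 4 q}$)
$8790 - B{\left(5 + D 7 \right)} = 8790 - \frac{41 \left(5 - 21\right)}{-2 + \sqrt{3 + \left(5 - 21\right)} + 4 \left(5 - 21\right)} = 8790 - 41 \left(-16\right) \frac{1}{-2 + \sqrt{3 - 16} + 4 \left(-16\right)} = 8790 - 41 \left(-16\right) \frac{1}{-2 + \sqrt{-13} - 64} = 8790 - 41 \left(-16\right) \frac{1}{-2 + i \sqrt{13} - 64} = 8790 - 41 \left(-16\right) \frac{1}{-66 + i \sqrt{13}} = 8790 - - \frac{656}{-66 + i \sqrt{13}} = 8790 + \frac{656}{-66 + i \sqrt{13}}$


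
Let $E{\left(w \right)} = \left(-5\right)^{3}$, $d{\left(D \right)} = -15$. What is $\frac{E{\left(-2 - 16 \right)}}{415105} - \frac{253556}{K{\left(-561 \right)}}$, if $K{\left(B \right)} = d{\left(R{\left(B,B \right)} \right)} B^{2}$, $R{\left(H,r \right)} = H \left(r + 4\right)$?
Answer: $\frac{20932452301}{391926782115} \approx 0.053409$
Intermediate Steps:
$R{\left(H,r \right)} = H \left(4 + r\right)$
$E{\left(w \right)} = -125$
$K{\left(B \right)} = - 15 B^{2}$
$\frac{E{\left(-2 - 16 \right)}}{415105} - \frac{253556}{K{\left(-561 \right)}} = - \frac{125}{415105} - \frac{253556}{\left(-15\right) \left(-561\right)^{2}} = \left(-125\right) \frac{1}{415105} - \frac{253556}{\left(-15\right) 314721} = - \frac{25}{83021} - \frac{253556}{-4720815} = - \frac{25}{83021} - - \frac{253556}{4720815} = - \frac{25}{83021} + \frac{253556}{4720815} = \frac{20932452301}{391926782115}$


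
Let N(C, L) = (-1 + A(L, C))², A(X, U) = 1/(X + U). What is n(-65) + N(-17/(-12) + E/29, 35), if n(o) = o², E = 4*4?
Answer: 699428925914/165508225 ≈ 4225.9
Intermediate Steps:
E = 16
A(X, U) = 1/(U + X)
N(C, L) = (-1 + 1/(C + L))²
n(-65) + N(-17/(-12) + E/29, 35) = (-65)² + (-1 + (-17/(-12) + 16/29) + 35)²/((-17/(-12) + 16/29) + 35)² = 4225 + (-1 + (-17*(-1/12) + 16*(1/29)) + 35)²/((-17*(-1/12) + 16*(1/29)) + 35)² = 4225 + (-1 + (17/12 + 16/29) + 35)²/((17/12 + 16/29) + 35)² = 4225 + (-1 + 685/348 + 35)²/(685/348 + 35)² = 4225 + (12517/348)²/(12865/348)² = 4225 + (121104/165508225)*(156675289/121104) = 4225 + 156675289/165508225 = 699428925914/165508225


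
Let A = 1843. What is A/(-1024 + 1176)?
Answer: 97/8 ≈ 12.125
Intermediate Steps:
A/(-1024 + 1176) = 1843/(-1024 + 1176) = 1843/152 = 1843*(1/152) = 97/8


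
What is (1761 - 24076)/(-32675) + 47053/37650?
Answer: 95104661/49208550 ≈ 1.9327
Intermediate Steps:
(1761 - 24076)/(-32675) + 47053/37650 = -22315*(-1/32675) + 47053*(1/37650) = 4463/6535 + 47053/37650 = 95104661/49208550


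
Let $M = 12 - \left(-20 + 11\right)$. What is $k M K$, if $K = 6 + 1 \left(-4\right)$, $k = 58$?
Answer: $2436$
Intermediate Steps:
$K = 2$ ($K = 6 - 4 = 2$)
$M = 21$ ($M = 12 - -9 = 12 + 9 = 21$)
$k M K = 58 \cdot 21 \cdot 2 = 1218 \cdot 2 = 2436$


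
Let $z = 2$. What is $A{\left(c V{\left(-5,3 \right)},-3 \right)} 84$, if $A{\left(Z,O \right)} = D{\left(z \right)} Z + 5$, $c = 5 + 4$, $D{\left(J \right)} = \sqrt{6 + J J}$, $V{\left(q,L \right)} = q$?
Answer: $420 - 3780 \sqrt{10} \approx -11533.0$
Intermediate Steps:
$D{\left(J \right)} = \sqrt{6 + J^{2}}$
$c = 9$
$A{\left(Z,O \right)} = 5 + Z \sqrt{10}$ ($A{\left(Z,O \right)} = \sqrt{6 + 2^{2}} Z + 5 = \sqrt{6 + 4} Z + 5 = \sqrt{10} Z + 5 = Z \sqrt{10} + 5 = 5 + Z \sqrt{10}$)
$A{\left(c V{\left(-5,3 \right)},-3 \right)} 84 = \left(5 + 9 \left(-5\right) \sqrt{10}\right) 84 = \left(5 - 45 \sqrt{10}\right) 84 = 420 - 3780 \sqrt{10}$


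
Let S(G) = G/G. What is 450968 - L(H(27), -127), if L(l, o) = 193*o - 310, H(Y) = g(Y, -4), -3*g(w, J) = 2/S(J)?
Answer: 475789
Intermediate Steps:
S(G) = 1
g(w, J) = -⅔ (g(w, J) = -2/(3*1) = -2/3 = -⅓*2 = -⅔)
H(Y) = -⅔
L(l, o) = -310 + 193*o
450968 - L(H(27), -127) = 450968 - (-310 + 193*(-127)) = 450968 - (-310 - 24511) = 450968 - 1*(-24821) = 450968 + 24821 = 475789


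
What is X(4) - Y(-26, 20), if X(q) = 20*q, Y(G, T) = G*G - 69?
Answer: -527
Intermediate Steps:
Y(G, T) = -69 + G² (Y(G, T) = G² - 69 = -69 + G²)
X(4) - Y(-26, 20) = 20*4 - (-69 + (-26)²) = 80 - (-69 + 676) = 80 - 1*607 = 80 - 607 = -527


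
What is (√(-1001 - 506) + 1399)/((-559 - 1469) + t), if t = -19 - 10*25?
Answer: -1399/2297 - I*√1507/2297 ≈ -0.60906 - 0.0169*I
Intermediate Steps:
t = -269 (t = -19 - 250 = -269)
(√(-1001 - 506) + 1399)/((-559 - 1469) + t) = (√(-1001 - 506) + 1399)/((-559 - 1469) - 269) = (√(-1507) + 1399)/(-2028 - 269) = (I*√1507 + 1399)/(-2297) = (1399 + I*√1507)*(-1/2297) = -1399/2297 - I*√1507/2297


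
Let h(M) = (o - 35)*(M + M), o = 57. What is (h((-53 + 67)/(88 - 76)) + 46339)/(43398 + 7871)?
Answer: 139171/153807 ≈ 0.90484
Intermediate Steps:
h(M) = 44*M (h(M) = (57 - 35)*(M + M) = 22*(2*M) = 44*M)
(h((-53 + 67)/(88 - 76)) + 46339)/(43398 + 7871) = (44*((-53 + 67)/(88 - 76)) + 46339)/(43398 + 7871) = (44*(14/12) + 46339)/51269 = (44*(14*(1/12)) + 46339)*(1/51269) = (44*(7/6) + 46339)*(1/51269) = (154/3 + 46339)*(1/51269) = (139171/3)*(1/51269) = 139171/153807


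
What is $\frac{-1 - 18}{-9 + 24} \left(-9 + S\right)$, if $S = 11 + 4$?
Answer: $- \frac{38}{5} \approx -7.6$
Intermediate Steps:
$S = 15$
$\frac{-1 - 18}{-9 + 24} \left(-9 + S\right) = \frac{-1 - 18}{-9 + 24} \left(-9 + 15\right) = - \frac{19}{15} \cdot 6 = \left(-19\right) \frac{1}{15} \cdot 6 = \left(- \frac{19}{15}\right) 6 = - \frac{38}{5}$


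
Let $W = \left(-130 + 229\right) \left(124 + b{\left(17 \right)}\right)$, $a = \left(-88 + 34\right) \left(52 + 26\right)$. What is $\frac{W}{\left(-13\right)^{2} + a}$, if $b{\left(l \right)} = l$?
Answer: $- \frac{13959}{4043} \approx -3.4526$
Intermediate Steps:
$a = -4212$ ($a = \left(-54\right) 78 = -4212$)
$W = 13959$ ($W = \left(-130 + 229\right) \left(124 + 17\right) = 99 \cdot 141 = 13959$)
$\frac{W}{\left(-13\right)^{2} + a} = \frac{1}{\left(-13\right)^{2} - 4212} \cdot 13959 = \frac{1}{169 - 4212} \cdot 13959 = \frac{1}{-4043} \cdot 13959 = \left(- \frac{1}{4043}\right) 13959 = - \frac{13959}{4043}$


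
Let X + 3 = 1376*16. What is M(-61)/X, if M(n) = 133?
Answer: 133/22013 ≈ 0.0060419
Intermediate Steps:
X = 22013 (X = -3 + 1376*16 = -3 + 22016 = 22013)
M(-61)/X = 133/22013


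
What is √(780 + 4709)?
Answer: √5489 ≈ 74.088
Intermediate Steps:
√(780 + 4709) = √5489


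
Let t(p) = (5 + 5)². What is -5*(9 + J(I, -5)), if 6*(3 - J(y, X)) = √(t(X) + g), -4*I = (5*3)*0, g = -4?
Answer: -60 + 10*√6/3 ≈ -51.835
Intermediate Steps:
I = 0 (I = -5*3*0/4 = -15*0/4 = -¼*0 = 0)
t(p) = 100 (t(p) = 10² = 100)
J(y, X) = 3 - 2*√6/3 (J(y, X) = 3 - √(100 - 4)/6 = 3 - 2*√6/3)
-5*(9 + J(I, -5)) = -5*(9 + (3 - 2*√6/3)) = -5*(12 - 2*√6/3) = -60 + 10*√6/3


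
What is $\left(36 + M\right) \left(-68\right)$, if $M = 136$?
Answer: $-11696$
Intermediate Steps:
$\left(36 + M\right) \left(-68\right) = \left(36 + 136\right) \left(-68\right) = 172 \left(-68\right) = -11696$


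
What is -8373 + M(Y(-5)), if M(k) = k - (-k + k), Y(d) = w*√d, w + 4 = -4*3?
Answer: -8373 - 16*I*√5 ≈ -8373.0 - 35.777*I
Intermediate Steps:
w = -16 (w = -4 - 4*3 = -4 - 12 = -16)
Y(d) = -16*√d
M(k) = k (M(k) = k - 1*0 = k + 0 = k)
-8373 + M(Y(-5)) = -8373 - 16*I*√5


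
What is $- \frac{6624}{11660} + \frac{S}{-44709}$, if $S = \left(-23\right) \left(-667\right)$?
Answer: $- \frac{118757119}{130326735} \approx -0.91123$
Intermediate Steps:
$S = 15341$
$- \frac{6624}{11660} + \frac{S}{-44709} = - \frac{6624}{11660} + \frac{15341}{-44709} = \left(-6624\right) \frac{1}{11660} + 15341 \left(- \frac{1}{44709}\right) = - \frac{1656}{2915} - \frac{15341}{44709} = - \frac{118757119}{130326735}$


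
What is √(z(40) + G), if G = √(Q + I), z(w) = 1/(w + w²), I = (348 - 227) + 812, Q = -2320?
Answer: √(410 + 672400*I*√1387)/820 ≈ 4.3153 + 4.3152*I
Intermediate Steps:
I = 933 (I = 121 + 812 = 933)
G = I*√1387 (G = √(-2320 + 933) = √(-1387) = I*√1387 ≈ 37.242*I)
√(z(40) + G) = √(1/(40*(1 + 40)) + I*√1387) = √((1/40)/41 + I*√1387) = √((1/40)*(1/41) + I*√1387) = √(1/1640 + I*√1387)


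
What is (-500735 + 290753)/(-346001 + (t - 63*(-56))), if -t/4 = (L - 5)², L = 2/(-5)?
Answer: 5249550/8564741 ≈ 0.61293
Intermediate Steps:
L = -⅖ (L = 2*(-⅕) = -⅖ ≈ -0.40000)
t = -2916/25 (t = -4*(-⅖ - 5)² = -4*(-27/5)² = -4*729/25 = -2916/25 ≈ -116.64)
(-500735 + 290753)/(-346001 + (t - 63*(-56))) = (-500735 + 290753)/(-346001 + (-2916/25 - 63*(-56))) = -209982/(-346001 + (-2916/25 + 3528)) = -209982/(-346001 + 85284/25) = -209982/(-8564741/25) = -209982*(-25/8564741) = 5249550/8564741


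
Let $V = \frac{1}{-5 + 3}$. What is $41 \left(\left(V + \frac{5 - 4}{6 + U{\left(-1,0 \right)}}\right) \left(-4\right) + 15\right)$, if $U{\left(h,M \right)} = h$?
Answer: $\frac{3321}{5} \approx 664.2$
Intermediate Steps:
$V = - \frac{1}{2}$ ($V = \frac{1}{-2} = - \frac{1}{2} \approx -0.5$)
$41 \left(\left(V + \frac{5 - 4}{6 + U{\left(-1,0 \right)}}\right) \left(-4\right) + 15\right) = 41 \left(\left(- \frac{1}{2} + \frac{5 - 4}{6 - 1}\right) \left(-4\right) + 15\right) = 41 \left(\left(- \frac{1}{2} + 1 \cdot \frac{1}{5}\right) \left(-4\right) + 15\right) = 41 \left(\left(- \frac{1}{2} + \frac{1}{5}\right) \left(-4\right) + 15\right) = 41 \left(\left(- \frac{3}{10}\right) \left(-4\right) + 15\right) = 41 \left(\frac{6}{5} + 15\right) = 41 \cdot \frac{81}{5} = \frac{3321}{5}$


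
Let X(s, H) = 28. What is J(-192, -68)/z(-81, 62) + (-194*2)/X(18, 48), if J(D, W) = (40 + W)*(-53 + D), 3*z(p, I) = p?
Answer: -50639/189 ≈ -267.93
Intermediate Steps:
z(p, I) = p/3
J(D, W) = (-53 + D)*(40 + W)
J(-192, -68)/z(-81, 62) + (-194*2)/X(18, 48) = (-2120 - 53*(-68) + 40*(-192) - 192*(-68))/(((⅓)*(-81))) - 194*2/28 = (-2120 + 3604 - 7680 + 13056)/(-27) - 388*1/28 = 6860*(-1/27) - 97/7 = -6860/27 - 97/7 = -50639/189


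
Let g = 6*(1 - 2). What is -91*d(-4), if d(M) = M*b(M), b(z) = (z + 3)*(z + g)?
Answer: 3640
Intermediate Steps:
g = -6 (g = 6*(-1) = -6)
b(z) = (-6 + z)*(3 + z) (b(z) = (z + 3)*(z - 6) = (3 + z)*(-6 + z) = (-6 + z)*(3 + z))
d(M) = M*(-18 + M**2 - 3*M)
-91*d(-4) = -(-364)*(-18 + (-4)**2 - 3*(-4)) = -(-364)*(-18 + 16 + 12) = -(-364)*10 = -91*(-40) = 3640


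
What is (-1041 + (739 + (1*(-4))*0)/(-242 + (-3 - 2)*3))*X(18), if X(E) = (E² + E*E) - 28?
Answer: -166331120/257 ≈ -6.4720e+5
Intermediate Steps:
X(E) = -28 + 2*E² (X(E) = (E² + E²) - 28 = 2*E² - 28 = -28 + 2*E²)
(-1041 + (739 + (1*(-4))*0)/(-242 + (-3 - 2)*3))*X(18) = (-1041 + (739 + (1*(-4))*0)/(-242 + (-3 - 2)*3))*(-28 + 2*18²) = (-1041 + (739 - 4*0)/(-242 - 5*3))*(-28 + 2*324) = (-1041 + (739 + 0)/(-242 - 15))*(-28 + 648) = (-1041 + 739/(-257))*620 = (-1041 + 739*(-1/257))*620 = (-1041 - 739/257)*620 = -268276/257*620 = -166331120/257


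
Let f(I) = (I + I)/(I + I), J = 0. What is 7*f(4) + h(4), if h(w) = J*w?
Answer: 7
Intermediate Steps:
h(w) = 0 (h(w) = 0*w = 0)
f(I) = 1 (f(I) = (2*I)/((2*I)) = (2*I)*(1/(2*I)) = 1)
7*f(4) + h(4) = 7*1 + 0 = 7 + 0 = 7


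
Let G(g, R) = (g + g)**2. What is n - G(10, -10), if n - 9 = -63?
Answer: -454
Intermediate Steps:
G(g, R) = 4*g**2 (G(g, R) = (2*g)**2 = 4*g**2)
n = -54 (n = 9 - 63 = -54)
n - G(10, -10) = -54 - 4*10**2 = -54 - 4*100 = -54 - 1*400 = -54 - 400 = -454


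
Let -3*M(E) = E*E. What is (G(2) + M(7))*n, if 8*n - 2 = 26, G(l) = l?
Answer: -301/6 ≈ -50.167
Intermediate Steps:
n = 7/2 (n = 1/4 + (1/8)*26 = 1/4 + 13/4 = 7/2 ≈ 3.5000)
M(E) = -E**2/3 (M(E) = -E*E/3 = -E**2/3)
(G(2) + M(7))*n = (2 - 1/3*7**2)*(7/2) = (2 - 1/3*49)*(7/2) = (2 - 49/3)*(7/2) = -43/3*7/2 = -301/6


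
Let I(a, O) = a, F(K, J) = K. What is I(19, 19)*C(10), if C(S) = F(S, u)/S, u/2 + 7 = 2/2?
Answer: 19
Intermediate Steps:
u = -12 (u = -14 + 2*(2/2) = -14 + 2*(2*(1/2)) = -14 + 2*1 = -14 + 2 = -12)
C(S) = 1 (C(S) = S/S = 1)
I(19, 19)*C(10) = 19*1 = 19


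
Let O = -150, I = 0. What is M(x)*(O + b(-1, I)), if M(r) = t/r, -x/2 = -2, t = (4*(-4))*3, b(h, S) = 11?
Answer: 1668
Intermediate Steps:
t = -48 (t = -16*3 = -48)
x = 4 (x = -2*(-2) = 4)
M(r) = -48/r
M(x)*(O + b(-1, I)) = (-48/4)*(-150 + 11) = -48*¼*(-139) = -12*(-139) = 1668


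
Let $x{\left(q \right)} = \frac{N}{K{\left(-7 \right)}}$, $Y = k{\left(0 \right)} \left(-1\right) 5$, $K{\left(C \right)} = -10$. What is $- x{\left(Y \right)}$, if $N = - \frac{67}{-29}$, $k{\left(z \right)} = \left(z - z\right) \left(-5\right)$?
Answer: $\frac{67}{290} \approx 0.23103$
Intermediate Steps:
$k{\left(z \right)} = 0$ ($k{\left(z \right)} = 0 \left(-5\right) = 0$)
$N = \frac{67}{29}$ ($N = \left(-67\right) \left(- \frac{1}{29}\right) = \frac{67}{29} \approx 2.3103$)
$Y = 0$ ($Y = 0 \left(-1\right) 5 = 0 \cdot 5 = 0$)
$x{\left(q \right)} = - \frac{67}{290}$ ($x{\left(q \right)} = \frac{67}{29 \left(-10\right)} = \frac{67}{29} \left(- \frac{1}{10}\right) = - \frac{67}{290}$)
$- x{\left(Y \right)} = \left(-1\right) \left(- \frac{67}{290}\right) = \frac{67}{290}$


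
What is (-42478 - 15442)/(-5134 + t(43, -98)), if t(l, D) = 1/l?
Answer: 2490560/220761 ≈ 11.282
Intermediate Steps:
(-42478 - 15442)/(-5134 + t(43, -98)) = (-42478 - 15442)/(-5134 + 1/43) = -57920/(-5134 + 1/43) = -57920/(-220761/43) = -57920*(-43/220761) = 2490560/220761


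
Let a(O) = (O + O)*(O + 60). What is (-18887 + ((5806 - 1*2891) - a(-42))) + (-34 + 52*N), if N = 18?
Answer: -13558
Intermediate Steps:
a(O) = 2*O*(60 + O) (a(O) = (2*O)*(60 + O) = 2*O*(60 + O))
(-18887 + ((5806 - 1*2891) - a(-42))) + (-34 + 52*N) = (-18887 + ((5806 - 1*2891) - 2*(-42)*(60 - 42))) + (-34 + 52*18) = (-18887 + ((5806 - 2891) - 2*(-42)*18)) + (-34 + 936) = (-18887 + (2915 - 1*(-1512))) + 902 = (-18887 + (2915 + 1512)) + 902 = (-18887 + 4427) + 902 = -14460 + 902 = -13558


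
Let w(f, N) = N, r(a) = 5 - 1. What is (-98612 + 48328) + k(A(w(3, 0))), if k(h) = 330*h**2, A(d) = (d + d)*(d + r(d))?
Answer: -50284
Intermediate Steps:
r(a) = 4
A(d) = 2*d*(4 + d) (A(d) = (d + d)*(d + 4) = (2*d)*(4 + d) = 2*d*(4 + d))
(-98612 + 48328) + k(A(w(3, 0))) = (-98612 + 48328) + 330*(2*0*(4 + 0))**2 = -50284 + 330*(2*0*4)**2 = -50284 + 330*0**2 = -50284 + 330*0 = -50284 + 0 = -50284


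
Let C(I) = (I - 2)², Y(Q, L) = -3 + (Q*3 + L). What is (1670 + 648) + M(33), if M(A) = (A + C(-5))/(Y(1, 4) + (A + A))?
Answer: 81171/35 ≈ 2319.2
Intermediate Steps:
Y(Q, L) = -3 + L + 3*Q (Y(Q, L) = -3 + (3*Q + L) = -3 + (L + 3*Q) = -3 + L + 3*Q)
C(I) = (-2 + I)²
M(A) = (49 + A)/(4 + 2*A) (M(A) = (A + (-2 - 5)²)/((-3 + 4 + 3*1) + (A + A)) = (A + (-7)²)/((-3 + 4 + 3) + 2*A) = (A + 49)/(4 + 2*A) = (49 + A)/(4 + 2*A))
(1670 + 648) + M(33) = (1670 + 648) + (49 + 33)/(2*(2 + 33)) = 2318 + (½)*82/35 = 2318 + (½)*(1/35)*82 = 2318 + 41/35 = 81171/35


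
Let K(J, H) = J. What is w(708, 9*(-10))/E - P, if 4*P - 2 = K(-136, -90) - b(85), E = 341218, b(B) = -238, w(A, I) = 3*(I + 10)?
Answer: -4435954/170609 ≈ -26.001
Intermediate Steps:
w(A, I) = 30 + 3*I (w(A, I) = 3*(10 + I) = 30 + 3*I)
P = 26 (P = ½ + (-136 - 1*(-238))/4 = ½ + (-136 + 238)/4 = ½ + (¼)*102 = ½ + 51/2 = 26)
w(708, 9*(-10))/E - P = (30 + 3*(9*(-10)))/341218 - 1*26 = (30 + 3*(-90))*(1/341218) - 26 = (30 - 270)*(1/341218) - 26 = -240*1/341218 - 26 = -120/170609 - 26 = -4435954/170609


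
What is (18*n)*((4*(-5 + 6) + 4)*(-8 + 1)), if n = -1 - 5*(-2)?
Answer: -9072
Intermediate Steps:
n = 9 (n = -1 + 10 = 9)
(18*n)*((4*(-5 + 6) + 4)*(-8 + 1)) = (18*9)*((4*(-5 + 6) + 4)*(-8 + 1)) = 162*((4*1 + 4)*(-7)) = 162*((4 + 4)*(-7)) = 162*(8*(-7)) = 162*(-56) = -9072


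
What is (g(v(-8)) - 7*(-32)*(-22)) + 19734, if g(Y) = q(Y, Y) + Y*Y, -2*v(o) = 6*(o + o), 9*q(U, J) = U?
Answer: 51346/3 ≈ 17115.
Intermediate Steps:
q(U, J) = U/9
v(o) = -6*o (v(o) = -3*(o + o) = -3*2*o = -6*o)
g(Y) = Y² + Y/9 (g(Y) = Y/9 + Y*Y = Y/9 + Y² = Y² + Y/9)
(g(v(-8)) - 7*(-32)*(-22)) + 19734 = ((-6*(-8))*(⅑ - 6*(-8)) - 7*(-32)*(-22)) + 19734 = (48*(⅑ + 48) + 224*(-22)) + 19734 = (48*(433/9) - 4928) + 19734 = (6928/3 - 4928) + 19734 = -7856/3 + 19734 = 51346/3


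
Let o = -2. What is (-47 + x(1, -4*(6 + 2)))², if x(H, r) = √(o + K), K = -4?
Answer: (47 - I*√6)² ≈ 2203.0 - 230.25*I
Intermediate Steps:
x(H, r) = I*√6 (x(H, r) = √(-2 - 4) = √(-6) = I*√6)
(-47 + x(1, -4*(6 + 2)))² = (-47 + I*√6)²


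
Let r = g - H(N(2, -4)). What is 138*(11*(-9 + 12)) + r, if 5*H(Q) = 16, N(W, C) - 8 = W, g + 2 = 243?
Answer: 23959/5 ≈ 4791.8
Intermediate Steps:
g = 241 (g = -2 + 243 = 241)
N(W, C) = 8 + W
H(Q) = 16/5 (H(Q) = (⅕)*16 = 16/5)
r = 1189/5 (r = 241 - 1*16/5 = 241 - 16/5 = 1189/5 ≈ 237.80)
138*(11*(-9 + 12)) + r = 138*(11*(-9 + 12)) + 1189/5 = 138*(11*3) + 1189/5 = 138*33 + 1189/5 = 4554 + 1189/5 = 23959/5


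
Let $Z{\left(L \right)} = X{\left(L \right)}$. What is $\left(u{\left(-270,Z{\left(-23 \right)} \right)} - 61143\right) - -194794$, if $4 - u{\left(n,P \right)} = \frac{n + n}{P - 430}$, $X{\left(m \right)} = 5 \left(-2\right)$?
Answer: $\frac{2940383}{22} \approx 1.3365 \cdot 10^{5}$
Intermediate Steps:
$X{\left(m \right)} = -10$
$Z{\left(L \right)} = -10$
$u{\left(n,P \right)} = 4 - \frac{2 n}{-430 + P}$ ($u{\left(n,P \right)} = 4 - \frac{n + n}{P - 430} = 4 - \frac{2 n}{-430 + P}$)
$\left(u{\left(-270,Z{\left(-23 \right)} \right)} - 61143\right) - -194794 = \left(\frac{2 \left(-860 - -270 + 2 \left(-10\right)\right)}{-430 - 10} - 61143\right) - -194794 = \left(\frac{2 \left(-860 + 270 - 20\right)}{-440} - 61143\right) + 194794 = \left(2 \left(- \frac{1}{440}\right) \left(-610\right) - 61143\right) + 194794 = \left(\frac{61}{22} - 61143\right) + 194794 = - \frac{1345085}{22} + 194794 = \frac{2940383}{22}$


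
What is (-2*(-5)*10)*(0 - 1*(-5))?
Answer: 500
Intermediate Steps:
(-2*(-5)*10)*(0 - 1*(-5)) = (10*10)*(0 + 5) = 100*5 = 500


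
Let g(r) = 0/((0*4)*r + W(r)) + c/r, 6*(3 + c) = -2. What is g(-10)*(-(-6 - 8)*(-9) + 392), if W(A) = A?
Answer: 266/3 ≈ 88.667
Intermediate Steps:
c = -10/3 (c = -3 + (⅙)*(-2) = -3 - ⅓ = -10/3 ≈ -3.3333)
g(r) = -10/(3*r) (g(r) = 0/((0*4)*r + r) - 10/(3*r) = 0/(0*r + r) - 10/(3*r) = 0/(0 + r) - 10/(3*r) = 0/r - 10/(3*r) = 0 - 10/(3*r) = -10/(3*r))
g(-10)*(-(-6 - 8)*(-9) + 392) = (-10/3/(-10))*(-(-6 - 8)*(-9) + 392) = (-10/3*(-⅒))*(-(-14)*(-9) + 392) = (-1*126 + 392)/3 = (-126 + 392)/3 = (⅓)*266 = 266/3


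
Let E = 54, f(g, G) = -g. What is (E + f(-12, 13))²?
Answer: 4356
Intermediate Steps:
(E + f(-12, 13))² = (54 - 1*(-12))² = (54 + 12)² = 66² = 4356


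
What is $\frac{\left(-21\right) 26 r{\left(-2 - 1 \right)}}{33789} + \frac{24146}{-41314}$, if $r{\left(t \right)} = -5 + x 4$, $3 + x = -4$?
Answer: $- \frac{1701751}{33237113} \approx -0.0512$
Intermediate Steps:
$x = -7$ ($x = -3 - 4 = -7$)
$r{\left(t \right)} = -33$ ($r{\left(t \right)} = -5 - 28 = -33$)
$\frac{\left(-21\right) 26 r{\left(-2 - 1 \right)}}{33789} + \frac{24146}{-41314} = \frac{\left(-21\right) 26 \left(-33\right)}{33789} + \frac{24146}{-41314} = \left(-546\right) \left(-33\right) \frac{1}{33789} + 24146 \left(- \frac{1}{41314}\right) = 18018 \cdot \frac{1}{33789} - \frac{12073}{20657} = \frac{858}{1609} - \frac{12073}{20657} = - \frac{1701751}{33237113}$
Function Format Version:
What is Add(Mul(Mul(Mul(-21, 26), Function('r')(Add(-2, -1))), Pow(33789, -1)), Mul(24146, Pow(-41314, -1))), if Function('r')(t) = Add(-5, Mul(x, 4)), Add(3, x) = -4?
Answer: Rational(-1701751, 33237113) ≈ -0.051200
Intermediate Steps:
x = -7 (x = Add(-3, -4) = -7)
Function('r')(t) = -33 (Function('r')(t) = Add(-5, Mul(-7, 4)) = Add(-5, -28) = -33)
Add(Mul(Mul(Mul(-21, 26), Function('r')(Add(-2, -1))), Pow(33789, -1)), Mul(24146, Pow(-41314, -1))) = Add(Mul(Mul(Mul(-21, 26), -33), Pow(33789, -1)), Mul(24146, Pow(-41314, -1))) = Add(Mul(Mul(-546, -33), Rational(1, 33789)), Mul(24146, Rational(-1, 41314))) = Add(Mul(18018, Rational(1, 33789)), Rational(-12073, 20657)) = Add(Rational(858, 1609), Rational(-12073, 20657)) = Rational(-1701751, 33237113)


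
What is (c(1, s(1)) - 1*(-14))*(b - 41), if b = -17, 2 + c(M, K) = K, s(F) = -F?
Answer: -638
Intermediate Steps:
c(M, K) = -2 + K
(c(1, s(1)) - 1*(-14))*(b - 41) = ((-2 - 1*1) - 1*(-14))*(-17 - 41) = ((-2 - 1) + 14)*(-58) = (-3 + 14)*(-58) = 11*(-58) = -638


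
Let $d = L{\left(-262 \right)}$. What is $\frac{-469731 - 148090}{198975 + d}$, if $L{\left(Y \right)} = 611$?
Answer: $- \frac{617821}{199586} \approx -3.0955$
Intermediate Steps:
$d = 611$
$\frac{-469731 - 148090}{198975 + d} = \frac{-469731 - 148090}{198975 + 611} = - \frac{617821}{199586}$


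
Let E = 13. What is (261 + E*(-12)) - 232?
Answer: -127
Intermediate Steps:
(261 + E*(-12)) - 232 = (261 + 13*(-12)) - 232 = (261 - 156) - 232 = 105 - 232 = -127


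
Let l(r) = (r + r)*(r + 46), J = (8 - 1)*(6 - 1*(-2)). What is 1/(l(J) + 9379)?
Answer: 1/20803 ≈ 4.8070e-5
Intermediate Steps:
J = 56 (J = 7*(6 + 2) = 7*8 = 56)
l(r) = 2*r*(46 + r) (l(r) = (2*r)*(46 + r) = 2*r*(46 + r))
1/(l(J) + 9379) = 1/(2*56*(46 + 56) + 9379) = 1/(2*56*102 + 9379) = 1/(11424 + 9379) = 1/20803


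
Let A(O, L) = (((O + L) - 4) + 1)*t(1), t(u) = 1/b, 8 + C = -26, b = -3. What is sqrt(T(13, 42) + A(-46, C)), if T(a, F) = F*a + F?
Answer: sqrt(5541)/3 ≈ 24.813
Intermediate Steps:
C = -34 (C = -8 - 26 = -34)
t(u) = -1/3 (t(u) = 1/(-3) = -1/3)
T(a, F) = F + F*a
A(O, L) = 1 - L/3 - O/3 (A(O, L) = (((O + L) - 4) + 1)*(-1/3) = (((L + O) - 4) + 1)*(-1/3) = ((-4 + L + O) + 1)*(-1/3) = (-3 + L + O)*(-1/3) = 1 - L/3 - O/3)
sqrt(T(13, 42) + A(-46, C)) = sqrt(42*(1 + 13) + (1 - 1/3*(-34) - 1/3*(-46))) = sqrt(42*14 + (1 + 34/3 + 46/3)) = sqrt(588 + 83/3) = sqrt(1847/3) = sqrt(5541)/3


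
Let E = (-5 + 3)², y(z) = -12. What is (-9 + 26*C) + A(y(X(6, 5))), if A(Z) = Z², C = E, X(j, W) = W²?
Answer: 239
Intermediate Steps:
E = 4 (E = (-2)² = 4)
C = 4
(-9 + 26*C) + A(y(X(6, 5))) = (-9 + 26*4) + (-12)² = (-9 + 104) + 144 = 95 + 144 = 239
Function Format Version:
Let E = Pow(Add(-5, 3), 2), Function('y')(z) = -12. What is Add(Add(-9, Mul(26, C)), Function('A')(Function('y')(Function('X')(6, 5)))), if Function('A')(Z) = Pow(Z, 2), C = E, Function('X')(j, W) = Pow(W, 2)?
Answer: 239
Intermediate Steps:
E = 4 (E = Pow(-2, 2) = 4)
C = 4
Add(Add(-9, Mul(26, C)), Function('A')(Function('y')(Function('X')(6, 5)))) = Add(Add(-9, Mul(26, 4)), Pow(-12, 2)) = Add(Add(-9, 104), 144) = Add(95, 144) = 239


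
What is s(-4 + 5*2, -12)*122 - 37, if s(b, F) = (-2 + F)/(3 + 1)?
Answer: -464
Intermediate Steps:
s(b, F) = -½ + F/4 (s(b, F) = (-2 + F)/4 = (-2 + F)*(¼) = -½ + F/4)
s(-4 + 5*2, -12)*122 - 37 = (-½ + (¼)*(-12))*122 - 37 = (-½ - 3)*122 - 37 = -7/2*122 - 37 = -427 - 37 = -464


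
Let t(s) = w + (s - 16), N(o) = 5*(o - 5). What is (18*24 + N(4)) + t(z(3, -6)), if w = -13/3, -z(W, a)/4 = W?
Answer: 1184/3 ≈ 394.67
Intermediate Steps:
z(W, a) = -4*W
N(o) = -25 + 5*o (N(o) = 5*(-5 + o) = -25 + 5*o)
w = -13/3 (w = -13*⅓ = -13/3 ≈ -4.3333)
t(s) = -61/3 + s (t(s) = -13/3 + (s - 16) = -13/3 + (-16 + s) = -61/3 + s)
(18*24 + N(4)) + t(z(3, -6)) = (18*24 + (-25 + 5*4)) + (-61/3 - 4*3) = (432 + (-25 + 20)) + (-61/3 - 12) = (432 - 5) - 97/3 = 427 - 97/3 = 1184/3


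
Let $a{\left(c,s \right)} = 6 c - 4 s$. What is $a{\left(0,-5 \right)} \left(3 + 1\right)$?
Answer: $80$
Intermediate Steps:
$a{\left(c,s \right)} = - 4 s + 6 c$
$a{\left(0,-5 \right)} \left(3 + 1\right) = \left(\left(-4\right) \left(-5\right) + 6 \cdot 0\right) \left(3 + 1\right) = \left(20 + 0\right) 4 = 20 \cdot 4 = 80$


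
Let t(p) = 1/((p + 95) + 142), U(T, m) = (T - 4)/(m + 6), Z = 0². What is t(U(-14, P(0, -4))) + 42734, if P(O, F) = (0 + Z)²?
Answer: 9999757/234 ≈ 42734.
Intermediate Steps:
Z = 0
P(O, F) = 0 (P(O, F) = (0 + 0)² = 0² = 0)
U(T, m) = (-4 + T)/(6 + m)
t(p) = 1/(237 + p) (t(p) = 1/((95 + p) + 142) = 1/(237 + p))
t(U(-14, P(0, -4))) + 42734 = 1/(237 + (-4 - 14)/(6 + 0)) + 42734 = 1/(237 - 18/6) + 42734 = 1/(237 + (⅙)*(-18)) + 42734 = 1/(237 - 3) + 42734 = 1/234 + 42734 = 9999757/234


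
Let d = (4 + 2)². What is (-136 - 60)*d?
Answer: -7056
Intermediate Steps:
d = 36 (d = 6² = 36)
(-136 - 60)*d = (-136 - 60)*36 = -196*36 = -7056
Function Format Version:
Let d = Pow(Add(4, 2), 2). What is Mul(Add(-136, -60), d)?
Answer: -7056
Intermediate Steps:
d = 36 (d = Pow(6, 2) = 36)
Mul(Add(-136, -60), d) = Mul(Add(-136, -60), 36) = Mul(-196, 36) = -7056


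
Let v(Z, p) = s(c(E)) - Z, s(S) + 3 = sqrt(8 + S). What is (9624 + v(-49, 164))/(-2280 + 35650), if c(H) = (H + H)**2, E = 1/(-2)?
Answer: 9673/33370 ≈ 0.28987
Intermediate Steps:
E = -1/2 ≈ -0.50000
c(H) = 4*H**2 (c(H) = (2*H)**2 = 4*H**2)
s(S) = -3 + sqrt(8 + S)
v(Z, p) = -Z (v(Z, p) = (-3 + sqrt(8 + 4*(-1/2)**2)) - Z = (-3 + sqrt(8 + 4*(1/4))) - Z = (-3 + sqrt(8 + 1)) - Z = (-3 + sqrt(9)) - Z = (-3 + 3) - Z = 0 - Z = -Z)
(9624 + v(-49, 164))/(-2280 + 35650) = (9624 - 1*(-49))/(-2280 + 35650) = (9624 + 49)/33370 = 9673*(1/33370) = 9673/33370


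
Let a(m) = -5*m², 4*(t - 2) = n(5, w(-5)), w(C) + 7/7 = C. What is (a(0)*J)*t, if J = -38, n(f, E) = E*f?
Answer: 0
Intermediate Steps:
w(C) = -1 + C
t = -11/2 (t = 2 + ((-1 - 5)*5)/4 = 2 + (-6*5)/4 = 2 + (¼)*(-30) = 2 - 15/2 = -11/2 ≈ -5.5000)
(a(0)*J)*t = (-5*0²*(-38))*(-11/2) = (-5*0*(-38))*(-11/2) = (0*(-38))*(-11/2) = 0*(-11/2) = 0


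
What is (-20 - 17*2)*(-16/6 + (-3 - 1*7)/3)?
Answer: 324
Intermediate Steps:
(-20 - 17*2)*(-16/6 + (-3 - 1*7)/3) = (-20 - 34)*(-16*⅙ + (-3 - 7)*(⅓)) = -54*(-8/3 - 10*⅓) = -54*(-8/3 - 10/3) = -54*(-6) = 324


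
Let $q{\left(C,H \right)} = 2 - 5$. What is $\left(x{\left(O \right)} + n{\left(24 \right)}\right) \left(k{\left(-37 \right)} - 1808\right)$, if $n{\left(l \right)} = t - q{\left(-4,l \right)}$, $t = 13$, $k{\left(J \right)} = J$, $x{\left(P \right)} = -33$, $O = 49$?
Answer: $31365$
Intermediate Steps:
$q{\left(C,H \right)} = -3$
$n{\left(l \right)} = 16$ ($n{\left(l \right)} = 13 - -3 = 13 + 3 = 16$)
$\left(x{\left(O \right)} + n{\left(24 \right)}\right) \left(k{\left(-37 \right)} - 1808\right) = \left(-33 + 16\right) \left(-37 - 1808\right) = \left(-17\right) \left(-1845\right) = 31365$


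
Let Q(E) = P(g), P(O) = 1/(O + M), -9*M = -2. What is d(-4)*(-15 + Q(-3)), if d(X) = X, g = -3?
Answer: 1536/25 ≈ 61.440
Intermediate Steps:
M = 2/9 (M = -⅑*(-2) = 2/9 ≈ 0.22222)
P(O) = 1/(2/9 + O) (P(O) = 1/(O + 2/9) = 1/(2/9 + O))
Q(E) = -9/25 (Q(E) = 9/(2 + 9*(-3)) = 9/(2 - 27) = 9/(-25) = 9*(-1/25) = -9/25)
d(-4)*(-15 + Q(-3)) = -4*(-15 - 9/25) = -4*(-384/25) = 1536/25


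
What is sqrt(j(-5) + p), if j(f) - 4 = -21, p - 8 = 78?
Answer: sqrt(69) ≈ 8.3066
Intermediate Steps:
p = 86 (p = 8 + 78 = 86)
j(f) = -17 (j(f) = 4 - 21 = -17)
sqrt(j(-5) + p) = sqrt(-17 + 86) = sqrt(69)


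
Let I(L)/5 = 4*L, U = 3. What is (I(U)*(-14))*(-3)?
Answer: 2520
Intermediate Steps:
I(L) = 20*L (I(L) = 5*(4*L) = 20*L)
(I(U)*(-14))*(-3) = ((20*3)*(-14))*(-3) = (60*(-14))*(-3) = -840*(-3) = 2520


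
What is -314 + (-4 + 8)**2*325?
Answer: 4886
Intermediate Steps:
-314 + (-4 + 8)**2*325 = -314 + 4**2*325 = -314 + 16*325 = -314 + 5200 = 4886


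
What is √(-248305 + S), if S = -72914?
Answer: 3*I*√35691 ≈ 566.76*I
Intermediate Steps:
√(-248305 + S) = √(-248305 - 72914) = √(-321219) = 3*I*√35691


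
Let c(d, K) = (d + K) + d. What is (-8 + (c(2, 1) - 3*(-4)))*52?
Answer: 468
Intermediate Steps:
c(d, K) = K + 2*d (c(d, K) = (K + d) + d = K + 2*d)
(-8 + (c(2, 1) - 3*(-4)))*52 = (-8 + ((1 + 2*2) - 3*(-4)))*52 = (-8 + ((1 + 4) + 12))*52 = (-8 + (5 + 12))*52 = (-8 + 17)*52 = 9*52 = 468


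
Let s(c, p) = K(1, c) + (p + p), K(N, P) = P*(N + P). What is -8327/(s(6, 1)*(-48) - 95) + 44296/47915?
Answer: 70964211/15106915 ≈ 4.6975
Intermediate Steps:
s(c, p) = 2*p + c*(1 + c) (s(c, p) = c*(1 + c) + (p + p) = c*(1 + c) + 2*p = 2*p + c*(1 + c))
-8327/(s(6, 1)*(-48) - 95) + 44296/47915 = -8327/((2*1 + 6*(1 + 6))*(-48) - 95) + 44296/47915 = -8327/((2 + 6*7)*(-48) - 95) + 44296*(1/47915) = -8327/((2 + 42)*(-48) - 95) + 6328/6845 = -8327/(44*(-48) - 95) + 6328/6845 = -8327/(-2112 - 95) + 6328/6845 = -8327/(-2207) + 6328/6845 = -8327*(-1/2207) + 6328/6845 = 8327/2207 + 6328/6845 = 70964211/15106915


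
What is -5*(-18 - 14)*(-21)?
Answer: -3360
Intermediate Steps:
-5*(-18 - 14)*(-21) = -5*(-32)*(-21) = 160*(-21) = -3360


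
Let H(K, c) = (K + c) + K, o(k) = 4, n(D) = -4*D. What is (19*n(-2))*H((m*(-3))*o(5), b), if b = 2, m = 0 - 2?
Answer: 7600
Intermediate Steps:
m = -2
H(K, c) = c + 2*K
(19*n(-2))*H((m*(-3))*o(5), b) = (19*(-4*(-2)))*(2 + 2*(-2*(-3)*4)) = (19*8)*(2 + 2*(6*4)) = 152*(2 + 2*24) = 152*(2 + 48) = 152*50 = 7600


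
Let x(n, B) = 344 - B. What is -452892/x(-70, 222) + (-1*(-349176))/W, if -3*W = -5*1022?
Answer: -546619926/155855 ≈ -3507.2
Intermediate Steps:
W = 5110/3 (W = -(-5)*1022/3 = -⅓*(-5110) = 5110/3 ≈ 1703.3)
-452892/x(-70, 222) + (-1*(-349176))/W = -452892/(344 - 1*222) + (-1*(-349176))/(5110/3) = -452892/(344 - 222) + 349176*(3/5110) = -452892/122 + 523764/2555 = -452892*1/122 + 523764/2555 = -226446/61 + 523764/2555 = -546619926/155855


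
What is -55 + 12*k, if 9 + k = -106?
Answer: -1435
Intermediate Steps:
k = -115 (k = -9 - 106 = -115)
-55 + 12*k = -55 + 12*(-115) = -55 - 1380 = -1435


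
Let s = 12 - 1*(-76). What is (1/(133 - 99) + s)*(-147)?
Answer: -439971/34 ≈ -12940.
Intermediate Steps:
s = 88 (s = 12 + 76 = 88)
(1/(133 - 99) + s)*(-147) = (1/(133 - 99) + 88)*(-147) = (1/34 + 88)*(-147) = (2993/34)*(-147) = -439971/34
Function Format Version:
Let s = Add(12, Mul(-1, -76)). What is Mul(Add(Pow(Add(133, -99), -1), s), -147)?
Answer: Rational(-439971, 34) ≈ -12940.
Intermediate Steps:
s = 88 (s = Add(12, 76) = 88)
Mul(Add(Pow(Add(133, -99), -1), s), -147) = Mul(Add(Pow(Add(133, -99), -1), 88), -147) = Mul(Add(Pow(34, -1), 88), -147) = Mul(Add(Rational(1, 34), 88), -147) = Mul(Rational(2993, 34), -147) = Rational(-439971, 34)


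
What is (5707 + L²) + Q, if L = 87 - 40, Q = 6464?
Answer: 14380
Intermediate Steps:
L = 47
(5707 + L²) + Q = (5707 + 47²) + 6464 = (5707 + 2209) + 6464 = 7916 + 6464 = 14380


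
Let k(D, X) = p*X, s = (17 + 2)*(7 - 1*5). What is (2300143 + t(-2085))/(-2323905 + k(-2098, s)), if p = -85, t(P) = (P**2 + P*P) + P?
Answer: -10992508/2327135 ≈ -4.7236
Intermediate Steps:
t(P) = P + 2*P**2 (t(P) = (P**2 + P**2) + P = 2*P**2 + P = P + 2*P**2)
s = 38 (s = 19*(7 - 5) = 19*2 = 38)
k(D, X) = -85*X
(2300143 + t(-2085))/(-2323905 + k(-2098, s)) = (2300143 - 2085*(1 + 2*(-2085)))/(-2323905 - 85*38) = (2300143 - 2085*(1 - 4170))/(-2323905 - 3230) = (2300143 - 2085*(-4169))/(-2327135) = (2300143 + 8692365)*(-1/2327135) = 10992508*(-1/2327135) = -10992508/2327135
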